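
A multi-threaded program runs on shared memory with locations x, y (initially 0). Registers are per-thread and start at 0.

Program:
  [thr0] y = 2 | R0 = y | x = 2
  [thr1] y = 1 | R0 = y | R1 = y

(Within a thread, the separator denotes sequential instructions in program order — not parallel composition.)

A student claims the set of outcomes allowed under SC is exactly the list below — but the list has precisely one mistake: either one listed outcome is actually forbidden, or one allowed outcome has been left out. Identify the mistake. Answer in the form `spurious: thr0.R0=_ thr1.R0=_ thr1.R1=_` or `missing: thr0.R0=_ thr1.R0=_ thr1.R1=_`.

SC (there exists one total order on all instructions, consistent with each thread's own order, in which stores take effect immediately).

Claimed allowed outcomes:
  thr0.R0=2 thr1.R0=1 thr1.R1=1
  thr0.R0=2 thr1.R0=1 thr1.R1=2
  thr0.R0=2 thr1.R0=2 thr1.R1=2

missing: thr0.R0=1 thr1.R0=1 thr1.R1=1

outcome vector order: (thr0.R0,thr1.R0,thr1.R1)
[SC] allowed = {<1 1 1>; <2 1 1>; <2 1 2>; <2 2 2>}
SC∖claimed = {<1 1 1>}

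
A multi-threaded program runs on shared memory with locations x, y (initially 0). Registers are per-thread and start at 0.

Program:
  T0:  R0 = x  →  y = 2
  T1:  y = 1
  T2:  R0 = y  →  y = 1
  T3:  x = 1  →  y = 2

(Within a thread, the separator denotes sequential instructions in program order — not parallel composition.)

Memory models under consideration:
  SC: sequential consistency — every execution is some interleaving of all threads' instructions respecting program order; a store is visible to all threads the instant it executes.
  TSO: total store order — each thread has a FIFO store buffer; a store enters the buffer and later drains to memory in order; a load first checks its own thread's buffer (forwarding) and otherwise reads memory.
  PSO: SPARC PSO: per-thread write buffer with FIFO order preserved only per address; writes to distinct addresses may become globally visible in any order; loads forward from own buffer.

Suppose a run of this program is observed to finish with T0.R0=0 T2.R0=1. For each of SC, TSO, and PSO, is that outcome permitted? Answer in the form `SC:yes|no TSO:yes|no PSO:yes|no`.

SC:yes TSO:yes PSO:yes

outcome vector order: (T0.R0,T2.R0)
under SC → <0 0> <0 1> <0 2> <1 0> <1 1> <1 2>
under TSO → <0 0> <0 1> <0 2> <1 0> <1 1> <1 2>
under PSO → <0 0> <0 1> <0 2> <1 0> <1 1> <1 2>
target <0 1> ∈ {SC,TSO,PSO}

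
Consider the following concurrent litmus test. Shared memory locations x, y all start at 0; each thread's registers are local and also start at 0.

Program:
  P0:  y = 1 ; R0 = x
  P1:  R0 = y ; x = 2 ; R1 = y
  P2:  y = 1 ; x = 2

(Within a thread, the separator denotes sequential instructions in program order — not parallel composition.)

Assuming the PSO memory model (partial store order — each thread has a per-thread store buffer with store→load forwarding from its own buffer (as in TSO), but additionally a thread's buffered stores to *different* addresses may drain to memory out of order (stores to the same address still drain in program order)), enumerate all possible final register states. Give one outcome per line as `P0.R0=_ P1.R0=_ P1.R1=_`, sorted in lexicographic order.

outcome vector order: (P0.R0,P1.R0,P1.R1)
|PSO outcomes| = 6

P0.R0=0 P1.R0=0 P1.R1=0
P0.R0=0 P1.R0=0 P1.R1=1
P0.R0=0 P1.R0=1 P1.R1=1
P0.R0=2 P1.R0=0 P1.R1=0
P0.R0=2 P1.R0=0 P1.R1=1
P0.R0=2 P1.R0=1 P1.R1=1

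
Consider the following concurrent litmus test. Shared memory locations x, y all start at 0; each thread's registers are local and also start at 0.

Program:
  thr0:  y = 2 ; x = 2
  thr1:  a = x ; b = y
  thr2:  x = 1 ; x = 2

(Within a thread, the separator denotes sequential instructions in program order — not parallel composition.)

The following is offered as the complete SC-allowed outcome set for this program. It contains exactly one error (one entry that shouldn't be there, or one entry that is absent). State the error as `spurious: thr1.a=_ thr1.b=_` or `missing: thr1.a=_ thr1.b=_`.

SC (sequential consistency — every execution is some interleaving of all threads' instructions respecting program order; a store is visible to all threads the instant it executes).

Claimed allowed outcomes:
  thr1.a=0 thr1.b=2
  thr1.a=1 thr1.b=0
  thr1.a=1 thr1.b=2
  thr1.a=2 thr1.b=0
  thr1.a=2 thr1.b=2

missing: thr1.a=0 thr1.b=0

outcome vector order: (thr1.a,thr1.b)
under SC → 0/0, 0/2, 1/0, 1/2, 2/0, 2/2
SC∖claimed = {0/0}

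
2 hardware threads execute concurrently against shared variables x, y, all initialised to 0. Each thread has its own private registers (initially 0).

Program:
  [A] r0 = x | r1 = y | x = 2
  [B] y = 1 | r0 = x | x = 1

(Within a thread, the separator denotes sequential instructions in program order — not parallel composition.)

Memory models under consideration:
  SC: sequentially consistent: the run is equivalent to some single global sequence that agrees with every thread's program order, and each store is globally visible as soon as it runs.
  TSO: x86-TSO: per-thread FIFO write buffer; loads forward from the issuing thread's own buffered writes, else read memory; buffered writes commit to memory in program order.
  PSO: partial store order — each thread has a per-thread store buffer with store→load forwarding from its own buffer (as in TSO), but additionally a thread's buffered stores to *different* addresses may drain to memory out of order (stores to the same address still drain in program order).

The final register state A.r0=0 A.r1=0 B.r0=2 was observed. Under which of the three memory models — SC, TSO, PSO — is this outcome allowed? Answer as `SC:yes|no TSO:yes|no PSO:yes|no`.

SC:yes TSO:yes PSO:yes

outcome vector order: (A.r0,A.r1,B.r0)
SC: 5 outcomes — {(0,0,0) (0,0,2) (0,1,0) (0,1,2) (1,1,0)}
TSO: 5 outcomes — {(0,0,0) (0,0,2) (0,1,0) (0,1,2) (1,1,0)}
PSO: 6 outcomes — {(0,0,0) (0,0,2) (0,1,0) (0,1,2) (1,0,0) (1,1,0)}
target (0,0,2) ∈ {SC,TSO,PSO}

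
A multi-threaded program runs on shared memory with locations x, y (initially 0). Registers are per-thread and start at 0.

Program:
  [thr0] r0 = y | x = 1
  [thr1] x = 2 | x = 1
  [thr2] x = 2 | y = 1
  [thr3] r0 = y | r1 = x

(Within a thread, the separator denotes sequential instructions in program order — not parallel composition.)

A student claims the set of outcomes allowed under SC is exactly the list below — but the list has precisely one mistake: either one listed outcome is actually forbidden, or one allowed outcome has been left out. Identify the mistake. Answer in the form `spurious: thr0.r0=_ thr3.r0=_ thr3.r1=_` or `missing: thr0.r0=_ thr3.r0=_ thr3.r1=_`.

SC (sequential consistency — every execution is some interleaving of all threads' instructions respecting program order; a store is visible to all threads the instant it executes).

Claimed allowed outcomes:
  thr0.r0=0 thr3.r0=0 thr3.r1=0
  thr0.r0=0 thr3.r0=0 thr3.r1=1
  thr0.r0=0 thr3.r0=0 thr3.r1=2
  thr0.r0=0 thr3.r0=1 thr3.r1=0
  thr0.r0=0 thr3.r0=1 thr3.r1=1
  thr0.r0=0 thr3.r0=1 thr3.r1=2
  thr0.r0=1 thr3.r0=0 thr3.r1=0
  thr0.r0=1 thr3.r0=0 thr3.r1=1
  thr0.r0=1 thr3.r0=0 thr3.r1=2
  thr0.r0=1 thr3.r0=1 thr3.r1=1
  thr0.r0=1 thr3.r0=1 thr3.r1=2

spurious: thr0.r0=0 thr3.r0=1 thr3.r1=0

outcome vector order: (thr0.r0,thr3.r0,thr3.r1)
SC (10): 0/0/0 0/0/1 0/0/2 0/1/1 0/1/2 1/0/0 1/0/1 1/0/2 1/1/1 1/1/2
claimed∖SC = {0/1/0}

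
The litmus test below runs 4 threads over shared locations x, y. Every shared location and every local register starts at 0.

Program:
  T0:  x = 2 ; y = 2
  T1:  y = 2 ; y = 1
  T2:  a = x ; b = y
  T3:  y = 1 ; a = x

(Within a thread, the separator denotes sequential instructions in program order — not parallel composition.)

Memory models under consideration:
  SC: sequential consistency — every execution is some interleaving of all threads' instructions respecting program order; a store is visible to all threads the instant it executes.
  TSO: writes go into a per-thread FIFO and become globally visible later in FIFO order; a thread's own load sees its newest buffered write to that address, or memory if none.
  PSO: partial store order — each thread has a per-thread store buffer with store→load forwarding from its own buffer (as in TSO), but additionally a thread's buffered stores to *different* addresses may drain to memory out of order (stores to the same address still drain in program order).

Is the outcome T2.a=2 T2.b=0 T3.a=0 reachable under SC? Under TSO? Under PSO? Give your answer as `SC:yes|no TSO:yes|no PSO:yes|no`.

outcome vector order: (T2.a,T2.b,T3.a)
[SC] allowed = {000, 002, 010, 012, 020, 022, 202, 210, 212, 220, 222}
[TSO] allowed = {000, 002, 010, 012, 020, 022, 200, 202, 210, 212, 220, 222}
[PSO] allowed = {000, 002, 010, 012, 020, 022, 200, 202, 210, 212, 220, 222}
target 200 ∈ {TSO,PSO}

SC:no TSO:yes PSO:yes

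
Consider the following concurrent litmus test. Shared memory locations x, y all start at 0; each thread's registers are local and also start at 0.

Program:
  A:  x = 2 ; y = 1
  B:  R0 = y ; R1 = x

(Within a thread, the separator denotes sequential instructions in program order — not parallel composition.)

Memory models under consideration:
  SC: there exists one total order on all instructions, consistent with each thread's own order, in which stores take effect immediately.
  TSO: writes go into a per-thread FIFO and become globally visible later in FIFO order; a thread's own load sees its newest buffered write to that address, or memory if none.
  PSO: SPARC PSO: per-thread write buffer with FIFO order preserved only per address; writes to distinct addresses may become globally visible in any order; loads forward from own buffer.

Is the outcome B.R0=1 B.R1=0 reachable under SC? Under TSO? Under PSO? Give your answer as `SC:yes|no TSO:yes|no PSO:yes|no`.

SC:no TSO:no PSO:yes

outcome vector order: (B.R0,B.R1)
SC: 3 outcomes — {00 02 12}
TSO: 3 outcomes — {00 02 12}
PSO: 4 outcomes — {00 02 10 12}
target 10 ∈ {PSO}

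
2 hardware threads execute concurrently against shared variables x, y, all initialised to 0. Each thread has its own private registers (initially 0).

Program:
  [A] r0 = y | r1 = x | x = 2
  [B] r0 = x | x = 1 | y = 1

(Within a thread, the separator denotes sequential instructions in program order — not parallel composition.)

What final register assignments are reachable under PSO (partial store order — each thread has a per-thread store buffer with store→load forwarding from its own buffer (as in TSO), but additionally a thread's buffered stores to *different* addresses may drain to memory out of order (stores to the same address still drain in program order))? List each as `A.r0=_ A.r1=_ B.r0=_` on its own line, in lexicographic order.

outcome vector order: (A.r0,A.r1,B.r0)
|PSO outcomes| = 5

A.r0=0 A.r1=0 B.r0=0
A.r0=0 A.r1=0 B.r0=2
A.r0=0 A.r1=1 B.r0=0
A.r0=1 A.r1=0 B.r0=0
A.r0=1 A.r1=1 B.r0=0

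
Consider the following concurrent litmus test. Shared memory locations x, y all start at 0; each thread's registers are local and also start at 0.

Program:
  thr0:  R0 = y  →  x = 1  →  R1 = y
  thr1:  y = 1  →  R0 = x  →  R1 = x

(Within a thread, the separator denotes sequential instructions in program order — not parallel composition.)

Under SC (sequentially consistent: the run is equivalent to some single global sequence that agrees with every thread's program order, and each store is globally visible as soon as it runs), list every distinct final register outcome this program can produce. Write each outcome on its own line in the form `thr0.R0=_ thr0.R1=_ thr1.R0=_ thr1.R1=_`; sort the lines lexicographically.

outcome vector order: (thr0.R0,thr0.R1,thr1.R0,thr1.R1)
|SC outcomes| = 7

thr0.R0=0 thr0.R1=0 thr1.R0=1 thr1.R1=1
thr0.R0=0 thr0.R1=1 thr1.R0=0 thr1.R1=0
thr0.R0=0 thr0.R1=1 thr1.R0=0 thr1.R1=1
thr0.R0=0 thr0.R1=1 thr1.R0=1 thr1.R1=1
thr0.R0=1 thr0.R1=1 thr1.R0=0 thr1.R1=0
thr0.R0=1 thr0.R1=1 thr1.R0=0 thr1.R1=1
thr0.R0=1 thr0.R1=1 thr1.R0=1 thr1.R1=1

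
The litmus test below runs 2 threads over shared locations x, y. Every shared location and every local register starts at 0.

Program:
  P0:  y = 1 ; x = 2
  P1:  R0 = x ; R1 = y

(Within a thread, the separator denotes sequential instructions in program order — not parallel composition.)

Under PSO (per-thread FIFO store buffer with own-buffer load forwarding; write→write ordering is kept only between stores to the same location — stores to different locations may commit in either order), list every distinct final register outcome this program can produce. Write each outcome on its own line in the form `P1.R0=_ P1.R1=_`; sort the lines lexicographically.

outcome vector order: (P1.R0,P1.R1)
|PSO outcomes| = 4

P1.R0=0 P1.R1=0
P1.R0=0 P1.R1=1
P1.R0=2 P1.R1=0
P1.R0=2 P1.R1=1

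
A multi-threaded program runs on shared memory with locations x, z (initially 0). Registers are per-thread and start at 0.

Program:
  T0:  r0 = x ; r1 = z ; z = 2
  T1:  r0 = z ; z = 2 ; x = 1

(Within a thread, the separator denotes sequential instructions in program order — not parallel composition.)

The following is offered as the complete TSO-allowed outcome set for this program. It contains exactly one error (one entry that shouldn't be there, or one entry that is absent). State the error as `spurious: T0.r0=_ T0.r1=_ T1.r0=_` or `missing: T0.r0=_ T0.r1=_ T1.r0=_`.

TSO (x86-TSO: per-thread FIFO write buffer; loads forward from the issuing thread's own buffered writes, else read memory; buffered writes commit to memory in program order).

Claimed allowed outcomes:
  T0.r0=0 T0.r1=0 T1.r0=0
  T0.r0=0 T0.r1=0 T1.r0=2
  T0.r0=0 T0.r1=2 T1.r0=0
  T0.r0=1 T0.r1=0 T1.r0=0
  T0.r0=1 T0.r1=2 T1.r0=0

outcome vector order: (T0.r0,T0.r1,T1.r0)
TSO (4): 000, 002, 020, 120
claimed∖TSO = {100}

spurious: T0.r0=1 T0.r1=0 T1.r0=0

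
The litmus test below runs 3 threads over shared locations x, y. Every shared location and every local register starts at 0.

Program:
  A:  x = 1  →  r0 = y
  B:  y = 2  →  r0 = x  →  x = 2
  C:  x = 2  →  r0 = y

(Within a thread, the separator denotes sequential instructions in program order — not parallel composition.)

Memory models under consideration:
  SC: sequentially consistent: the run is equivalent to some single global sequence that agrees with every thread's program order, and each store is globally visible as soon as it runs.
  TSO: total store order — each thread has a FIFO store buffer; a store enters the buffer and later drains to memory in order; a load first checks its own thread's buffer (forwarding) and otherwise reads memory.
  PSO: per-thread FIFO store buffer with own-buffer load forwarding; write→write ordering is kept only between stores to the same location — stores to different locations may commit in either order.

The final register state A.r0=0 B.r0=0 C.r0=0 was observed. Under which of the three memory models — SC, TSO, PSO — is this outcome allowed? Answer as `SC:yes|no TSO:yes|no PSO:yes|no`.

SC:no TSO:yes PSO:yes

outcome vector order: (A.r0,B.r0,C.r0)
SC (9): (0,1,0), (0,1,2), (0,2,0), (0,2,2), (2,0,2), (2,1,0), (2,1,2), (2,2,0), (2,2,2)
TSO (12): (0,0,0), (0,0,2), (0,1,0), (0,1,2), (0,2,0), (0,2,2), (2,0,0), (2,0,2), (2,1,0), (2,1,2), (2,2,0), (2,2,2)
PSO (12): (0,0,0), (0,0,2), (0,1,0), (0,1,2), (0,2,0), (0,2,2), (2,0,0), (2,0,2), (2,1,0), (2,1,2), (2,2,0), (2,2,2)
target (0,0,0) ∈ {TSO,PSO}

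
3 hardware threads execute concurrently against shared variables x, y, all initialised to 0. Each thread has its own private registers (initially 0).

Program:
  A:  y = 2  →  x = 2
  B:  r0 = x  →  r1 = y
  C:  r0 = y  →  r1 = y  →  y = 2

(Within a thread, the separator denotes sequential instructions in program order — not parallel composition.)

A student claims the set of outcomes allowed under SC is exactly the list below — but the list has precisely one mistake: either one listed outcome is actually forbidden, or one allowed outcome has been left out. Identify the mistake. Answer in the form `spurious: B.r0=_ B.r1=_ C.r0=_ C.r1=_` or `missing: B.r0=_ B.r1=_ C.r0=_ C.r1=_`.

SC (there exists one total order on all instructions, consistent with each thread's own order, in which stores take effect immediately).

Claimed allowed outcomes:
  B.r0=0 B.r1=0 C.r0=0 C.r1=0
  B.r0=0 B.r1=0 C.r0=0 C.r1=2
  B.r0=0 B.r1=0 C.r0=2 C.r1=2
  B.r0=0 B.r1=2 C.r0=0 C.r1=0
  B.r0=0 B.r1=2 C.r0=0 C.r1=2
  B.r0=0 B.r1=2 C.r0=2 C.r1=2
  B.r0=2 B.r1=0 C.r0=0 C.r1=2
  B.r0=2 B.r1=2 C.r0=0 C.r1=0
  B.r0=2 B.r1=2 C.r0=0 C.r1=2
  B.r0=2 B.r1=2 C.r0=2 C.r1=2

spurious: B.r0=2 B.r1=0 C.r0=0 C.r1=2

outcome vector order: (B.r0,B.r1,C.r0,C.r1)
SC: 9 outcomes — {(0,0,0,0), (0,0,0,2), (0,0,2,2), (0,2,0,0), (0,2,0,2), (0,2,2,2), (2,2,0,0), (2,2,0,2), (2,2,2,2)}
claimed∖SC = {(2,0,0,2)}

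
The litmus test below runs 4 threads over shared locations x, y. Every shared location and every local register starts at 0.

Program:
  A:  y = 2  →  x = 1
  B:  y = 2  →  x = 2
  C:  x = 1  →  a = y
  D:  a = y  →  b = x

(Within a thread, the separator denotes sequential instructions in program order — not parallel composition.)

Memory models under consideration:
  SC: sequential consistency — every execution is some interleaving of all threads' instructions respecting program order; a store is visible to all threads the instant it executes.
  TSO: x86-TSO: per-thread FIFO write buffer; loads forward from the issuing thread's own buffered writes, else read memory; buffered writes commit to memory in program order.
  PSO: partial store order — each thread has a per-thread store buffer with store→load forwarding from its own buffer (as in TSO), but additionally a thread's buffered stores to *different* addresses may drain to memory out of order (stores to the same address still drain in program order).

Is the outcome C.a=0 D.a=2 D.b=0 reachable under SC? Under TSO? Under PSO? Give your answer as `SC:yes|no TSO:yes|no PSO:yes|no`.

outcome vector order: (C.a,D.a,D.b)
under SC → 000; 001; 002; 021; 022; 200; 201; 202; 220; 221; 222
under TSO → 000; 001; 002; 020; 021; 022; 200; 201; 202; 220; 221; 222
under PSO → 000; 001; 002; 020; 021; 022; 200; 201; 202; 220; 221; 222
target 020 ∈ {TSO,PSO}

SC:no TSO:yes PSO:yes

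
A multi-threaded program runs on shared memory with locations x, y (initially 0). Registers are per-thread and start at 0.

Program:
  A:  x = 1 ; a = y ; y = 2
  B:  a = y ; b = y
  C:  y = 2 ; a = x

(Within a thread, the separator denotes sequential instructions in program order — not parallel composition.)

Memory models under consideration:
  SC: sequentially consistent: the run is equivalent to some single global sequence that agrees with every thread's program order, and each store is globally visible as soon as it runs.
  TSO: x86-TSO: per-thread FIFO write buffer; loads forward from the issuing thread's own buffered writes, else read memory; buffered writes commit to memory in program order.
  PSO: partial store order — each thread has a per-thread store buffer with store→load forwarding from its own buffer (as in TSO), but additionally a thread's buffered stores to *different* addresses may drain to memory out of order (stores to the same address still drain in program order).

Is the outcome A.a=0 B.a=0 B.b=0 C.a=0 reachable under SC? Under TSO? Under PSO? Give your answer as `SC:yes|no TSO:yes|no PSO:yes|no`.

SC:no TSO:yes PSO:yes

outcome vector order: (A.a,B.a,B.b,C.a)
[SC] allowed = {<0 0 0 1>; <0 0 2 1>; <0 2 2 1>; <2 0 0 0>; <2 0 0 1>; <2 0 2 0>; <2 0 2 1>; <2 2 2 0>; <2 2 2 1>}
[TSO] allowed = {<0 0 0 0>; <0 0 0 1>; <0 0 2 0>; <0 0 2 1>; <0 2 2 0>; <0 2 2 1>; <2 0 0 0>; <2 0 0 1>; <2 0 2 0>; <2 0 2 1>; <2 2 2 0>; <2 2 2 1>}
[PSO] allowed = {<0 0 0 0>; <0 0 0 1>; <0 0 2 0>; <0 0 2 1>; <0 2 2 0>; <0 2 2 1>; <2 0 0 0>; <2 0 0 1>; <2 0 2 0>; <2 0 2 1>; <2 2 2 0>; <2 2 2 1>}
target <0 0 0 0> ∈ {TSO,PSO}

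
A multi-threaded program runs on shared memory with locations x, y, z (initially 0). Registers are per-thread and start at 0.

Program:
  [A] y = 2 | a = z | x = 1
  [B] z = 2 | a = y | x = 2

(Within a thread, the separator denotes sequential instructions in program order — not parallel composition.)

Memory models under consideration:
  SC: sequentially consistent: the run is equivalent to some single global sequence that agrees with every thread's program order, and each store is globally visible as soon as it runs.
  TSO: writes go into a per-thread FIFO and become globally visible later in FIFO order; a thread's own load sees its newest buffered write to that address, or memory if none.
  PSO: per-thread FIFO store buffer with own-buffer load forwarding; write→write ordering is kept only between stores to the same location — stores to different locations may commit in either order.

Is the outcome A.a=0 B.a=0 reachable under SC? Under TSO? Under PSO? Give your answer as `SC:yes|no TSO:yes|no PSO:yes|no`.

SC:no TSO:yes PSO:yes

outcome vector order: (A.a,B.a)
SC: 3 outcomes — {0/2; 2/0; 2/2}
TSO: 4 outcomes — {0/0; 0/2; 2/0; 2/2}
PSO: 4 outcomes — {0/0; 0/2; 2/0; 2/2}
target 0/0 ∈ {TSO,PSO}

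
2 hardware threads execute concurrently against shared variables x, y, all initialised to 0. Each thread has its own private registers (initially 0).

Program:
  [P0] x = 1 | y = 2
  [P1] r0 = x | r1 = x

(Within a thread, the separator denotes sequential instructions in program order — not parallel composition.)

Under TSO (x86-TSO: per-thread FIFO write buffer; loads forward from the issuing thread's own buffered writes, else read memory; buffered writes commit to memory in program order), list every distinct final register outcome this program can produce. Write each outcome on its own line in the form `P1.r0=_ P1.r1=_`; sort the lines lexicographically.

P1.r0=0 P1.r1=0
P1.r0=0 P1.r1=1
P1.r0=1 P1.r1=1

outcome vector order: (P1.r0,P1.r1)
|TSO outcomes| = 3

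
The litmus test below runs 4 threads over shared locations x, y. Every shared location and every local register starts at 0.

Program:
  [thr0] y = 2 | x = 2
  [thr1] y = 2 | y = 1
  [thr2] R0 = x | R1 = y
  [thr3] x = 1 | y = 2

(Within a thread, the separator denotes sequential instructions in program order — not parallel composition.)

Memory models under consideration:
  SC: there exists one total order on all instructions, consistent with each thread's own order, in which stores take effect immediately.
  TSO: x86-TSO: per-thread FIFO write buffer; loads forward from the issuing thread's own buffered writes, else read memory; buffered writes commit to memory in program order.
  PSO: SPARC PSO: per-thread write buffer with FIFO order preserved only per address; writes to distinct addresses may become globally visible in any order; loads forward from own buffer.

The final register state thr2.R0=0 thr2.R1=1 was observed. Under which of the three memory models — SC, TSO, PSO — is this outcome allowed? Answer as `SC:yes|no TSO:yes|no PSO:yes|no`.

SC:yes TSO:yes PSO:yes

outcome vector order: (thr2.R0,thr2.R1)
under SC → (0,0); (0,1); (0,2); (1,0); (1,1); (1,2); (2,1); (2,2)
under TSO → (0,0); (0,1); (0,2); (1,0); (1,1); (1,2); (2,1); (2,2)
under PSO → (0,0); (0,1); (0,2); (1,0); (1,1); (1,2); (2,0); (2,1); (2,2)
target (0,1) ∈ {SC,TSO,PSO}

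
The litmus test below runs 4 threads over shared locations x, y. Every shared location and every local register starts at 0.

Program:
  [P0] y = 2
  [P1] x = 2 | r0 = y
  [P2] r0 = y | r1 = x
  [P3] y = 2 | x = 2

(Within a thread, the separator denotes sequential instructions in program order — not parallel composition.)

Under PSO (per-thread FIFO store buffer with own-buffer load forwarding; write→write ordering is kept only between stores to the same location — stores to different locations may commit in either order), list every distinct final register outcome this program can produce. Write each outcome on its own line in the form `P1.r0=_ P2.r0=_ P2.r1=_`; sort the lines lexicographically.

outcome vector order: (P1.r0,P2.r0,P2.r1)
|PSO outcomes| = 8

P1.r0=0 P2.r0=0 P2.r1=0
P1.r0=0 P2.r0=0 P2.r1=2
P1.r0=0 P2.r0=2 P2.r1=0
P1.r0=0 P2.r0=2 P2.r1=2
P1.r0=2 P2.r0=0 P2.r1=0
P1.r0=2 P2.r0=0 P2.r1=2
P1.r0=2 P2.r0=2 P2.r1=0
P1.r0=2 P2.r0=2 P2.r1=2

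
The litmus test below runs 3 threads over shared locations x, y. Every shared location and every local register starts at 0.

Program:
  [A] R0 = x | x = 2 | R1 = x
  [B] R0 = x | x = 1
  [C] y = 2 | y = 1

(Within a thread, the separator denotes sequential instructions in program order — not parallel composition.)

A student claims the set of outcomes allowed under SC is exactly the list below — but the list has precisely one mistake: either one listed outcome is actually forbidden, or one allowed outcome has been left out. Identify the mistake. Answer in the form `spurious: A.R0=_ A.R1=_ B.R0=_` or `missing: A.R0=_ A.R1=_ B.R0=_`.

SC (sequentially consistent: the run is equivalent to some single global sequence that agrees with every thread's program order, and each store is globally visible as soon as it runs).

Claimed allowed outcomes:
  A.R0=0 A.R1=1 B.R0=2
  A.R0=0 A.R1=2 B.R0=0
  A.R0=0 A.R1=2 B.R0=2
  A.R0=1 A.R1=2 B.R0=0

outcome vector order: (A.R0,A.R1,B.R0)
SC: 5 outcomes — {010; 012; 020; 022; 120}
SC∖claimed = {010}

missing: A.R0=0 A.R1=1 B.R0=0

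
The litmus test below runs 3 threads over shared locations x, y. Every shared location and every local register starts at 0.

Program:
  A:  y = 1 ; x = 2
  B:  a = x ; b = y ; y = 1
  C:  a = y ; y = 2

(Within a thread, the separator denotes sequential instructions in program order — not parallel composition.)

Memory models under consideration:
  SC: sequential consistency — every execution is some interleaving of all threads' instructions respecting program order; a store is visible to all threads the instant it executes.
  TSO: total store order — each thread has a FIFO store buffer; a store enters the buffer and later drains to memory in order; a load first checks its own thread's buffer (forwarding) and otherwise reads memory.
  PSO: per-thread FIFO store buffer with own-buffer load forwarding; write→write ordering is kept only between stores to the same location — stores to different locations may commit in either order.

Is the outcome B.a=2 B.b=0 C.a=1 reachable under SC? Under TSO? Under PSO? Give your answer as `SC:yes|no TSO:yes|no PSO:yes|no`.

SC:no TSO:no PSO:yes

outcome vector order: (B.a,B.b,C.a)
under SC → 0/0/0; 0/0/1; 0/1/0; 0/1/1; 0/2/0; 0/2/1; 2/1/0; 2/1/1; 2/2/0; 2/2/1
under TSO → 0/0/0; 0/0/1; 0/1/0; 0/1/1; 0/2/0; 0/2/1; 2/1/0; 2/1/1; 2/2/0; 2/2/1
under PSO → 0/0/0; 0/0/1; 0/1/0; 0/1/1; 0/2/0; 0/2/1; 2/0/0; 2/0/1; 2/1/0; 2/1/1; 2/2/0; 2/2/1
target 2/0/1 ∈ {PSO}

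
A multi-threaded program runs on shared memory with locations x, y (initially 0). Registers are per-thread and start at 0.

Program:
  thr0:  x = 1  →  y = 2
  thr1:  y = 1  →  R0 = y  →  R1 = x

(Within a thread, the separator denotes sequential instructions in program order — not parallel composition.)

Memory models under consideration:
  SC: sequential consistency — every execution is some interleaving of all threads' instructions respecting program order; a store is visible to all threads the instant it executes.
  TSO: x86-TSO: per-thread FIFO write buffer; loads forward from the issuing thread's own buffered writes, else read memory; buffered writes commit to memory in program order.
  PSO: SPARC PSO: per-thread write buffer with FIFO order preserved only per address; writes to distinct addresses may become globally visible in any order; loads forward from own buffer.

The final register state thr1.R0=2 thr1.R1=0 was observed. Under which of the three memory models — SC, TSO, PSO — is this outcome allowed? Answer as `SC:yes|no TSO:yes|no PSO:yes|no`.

SC:no TSO:no PSO:yes

outcome vector order: (thr1.R0,thr1.R1)
[SC] allowed = {1/0; 1/1; 2/1}
[TSO] allowed = {1/0; 1/1; 2/1}
[PSO] allowed = {1/0; 1/1; 2/0; 2/1}
target 2/0 ∈ {PSO}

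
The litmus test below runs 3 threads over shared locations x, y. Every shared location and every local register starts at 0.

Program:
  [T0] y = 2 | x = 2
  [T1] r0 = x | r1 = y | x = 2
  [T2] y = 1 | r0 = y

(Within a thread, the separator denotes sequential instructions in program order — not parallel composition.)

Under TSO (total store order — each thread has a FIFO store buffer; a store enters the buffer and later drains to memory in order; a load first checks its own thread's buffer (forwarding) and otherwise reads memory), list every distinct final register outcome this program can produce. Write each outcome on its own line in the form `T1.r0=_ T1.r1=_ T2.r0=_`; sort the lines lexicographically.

T1.r0=0 T1.r1=0 T2.r0=1
T1.r0=0 T1.r1=0 T2.r0=2
T1.r0=0 T1.r1=1 T2.r0=1
T1.r0=0 T1.r1=1 T2.r0=2
T1.r0=0 T1.r1=2 T2.r0=1
T1.r0=0 T1.r1=2 T2.r0=2
T1.r0=2 T1.r1=1 T2.r0=1
T1.r0=2 T1.r1=2 T2.r0=1
T1.r0=2 T1.r1=2 T2.r0=2

outcome vector order: (T1.r0,T1.r1,T2.r0)
|TSO outcomes| = 9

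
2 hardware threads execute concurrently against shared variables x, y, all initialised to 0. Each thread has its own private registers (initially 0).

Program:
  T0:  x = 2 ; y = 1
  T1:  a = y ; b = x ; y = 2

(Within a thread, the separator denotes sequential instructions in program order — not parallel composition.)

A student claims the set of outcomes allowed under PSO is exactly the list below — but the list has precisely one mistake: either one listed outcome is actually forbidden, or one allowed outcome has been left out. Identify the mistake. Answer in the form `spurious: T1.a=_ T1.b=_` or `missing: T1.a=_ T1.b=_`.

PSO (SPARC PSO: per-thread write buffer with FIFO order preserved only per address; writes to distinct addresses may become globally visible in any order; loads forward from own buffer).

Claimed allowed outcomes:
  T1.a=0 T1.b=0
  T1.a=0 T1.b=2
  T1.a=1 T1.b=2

missing: T1.a=1 T1.b=0

outcome vector order: (T1.a,T1.b)
PSO: 4 outcomes — {0/0; 0/2; 1/0; 1/2}
PSO∖claimed = {1/0}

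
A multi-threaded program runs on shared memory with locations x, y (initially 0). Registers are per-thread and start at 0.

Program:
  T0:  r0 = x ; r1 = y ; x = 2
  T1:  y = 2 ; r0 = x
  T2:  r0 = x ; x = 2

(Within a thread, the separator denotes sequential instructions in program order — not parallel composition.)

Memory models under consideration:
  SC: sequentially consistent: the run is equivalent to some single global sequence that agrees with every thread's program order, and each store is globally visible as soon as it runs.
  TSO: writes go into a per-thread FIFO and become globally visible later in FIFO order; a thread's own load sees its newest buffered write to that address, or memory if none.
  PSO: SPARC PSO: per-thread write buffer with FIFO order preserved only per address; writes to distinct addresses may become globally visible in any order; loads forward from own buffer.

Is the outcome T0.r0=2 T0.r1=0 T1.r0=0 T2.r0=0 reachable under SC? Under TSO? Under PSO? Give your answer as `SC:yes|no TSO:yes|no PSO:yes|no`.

outcome vector order: (T0.r0,T0.r1,T1.r0,T2.r0)
[SC] allowed = {(0,0,0,0); (0,0,0,2); (0,0,2,0); (0,0,2,2); (0,2,0,0); (0,2,0,2); (0,2,2,0); (0,2,2,2); (2,0,2,0); (2,2,0,0); (2,2,2,0)}
[TSO] allowed = {(0,0,0,0); (0,0,0,2); (0,0,2,0); (0,0,2,2); (0,2,0,0); (0,2,0,2); (0,2,2,0); (0,2,2,2); (2,0,0,0); (2,0,2,0); (2,2,0,0); (2,2,2,0)}
[PSO] allowed = {(0,0,0,0); (0,0,0,2); (0,0,2,0); (0,0,2,2); (0,2,0,0); (0,2,0,2); (0,2,2,0); (0,2,2,2); (2,0,0,0); (2,0,2,0); (2,2,0,0); (2,2,2,0)}
target (2,0,0,0) ∈ {TSO,PSO}

SC:no TSO:yes PSO:yes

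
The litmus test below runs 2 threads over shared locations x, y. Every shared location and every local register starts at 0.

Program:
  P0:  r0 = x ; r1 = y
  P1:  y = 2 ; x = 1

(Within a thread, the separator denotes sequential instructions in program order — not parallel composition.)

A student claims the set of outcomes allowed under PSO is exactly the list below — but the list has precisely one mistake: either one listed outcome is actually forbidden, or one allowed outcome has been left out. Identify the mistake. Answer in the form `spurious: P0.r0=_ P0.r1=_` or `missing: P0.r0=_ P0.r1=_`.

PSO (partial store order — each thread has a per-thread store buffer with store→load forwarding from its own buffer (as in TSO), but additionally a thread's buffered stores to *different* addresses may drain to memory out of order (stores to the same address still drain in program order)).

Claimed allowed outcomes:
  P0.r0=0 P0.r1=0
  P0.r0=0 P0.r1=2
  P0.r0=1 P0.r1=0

outcome vector order: (P0.r0,P0.r1)
[PSO] allowed = {<0 0>, <0 2>, <1 0>, <1 2>}
PSO∖claimed = {<1 2>}

missing: P0.r0=1 P0.r1=2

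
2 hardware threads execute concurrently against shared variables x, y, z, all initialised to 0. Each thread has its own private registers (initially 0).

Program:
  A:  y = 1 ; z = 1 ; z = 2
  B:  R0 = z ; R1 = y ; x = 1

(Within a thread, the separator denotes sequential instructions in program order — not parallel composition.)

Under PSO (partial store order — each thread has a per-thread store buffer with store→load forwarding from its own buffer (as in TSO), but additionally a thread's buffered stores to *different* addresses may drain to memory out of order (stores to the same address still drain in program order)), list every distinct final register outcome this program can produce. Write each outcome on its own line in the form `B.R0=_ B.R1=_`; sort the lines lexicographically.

B.R0=0 B.R1=0
B.R0=0 B.R1=1
B.R0=1 B.R1=0
B.R0=1 B.R1=1
B.R0=2 B.R1=0
B.R0=2 B.R1=1

outcome vector order: (B.R0,B.R1)
|PSO outcomes| = 6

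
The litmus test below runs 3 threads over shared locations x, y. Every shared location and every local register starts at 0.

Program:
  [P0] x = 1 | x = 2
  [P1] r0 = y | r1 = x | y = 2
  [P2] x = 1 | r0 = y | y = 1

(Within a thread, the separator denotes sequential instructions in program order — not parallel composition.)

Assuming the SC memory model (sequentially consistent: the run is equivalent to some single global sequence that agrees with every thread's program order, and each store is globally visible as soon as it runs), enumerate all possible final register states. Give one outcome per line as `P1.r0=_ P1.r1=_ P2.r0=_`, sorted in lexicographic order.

outcome vector order: (P1.r0,P1.r1,P2.r0)
|SC outcomes| = 8

P1.r0=0 P1.r1=0 P2.r0=0
P1.r0=0 P1.r1=0 P2.r0=2
P1.r0=0 P1.r1=1 P2.r0=0
P1.r0=0 P1.r1=1 P2.r0=2
P1.r0=0 P1.r1=2 P2.r0=0
P1.r0=0 P1.r1=2 P2.r0=2
P1.r0=1 P1.r1=1 P2.r0=0
P1.r0=1 P1.r1=2 P2.r0=0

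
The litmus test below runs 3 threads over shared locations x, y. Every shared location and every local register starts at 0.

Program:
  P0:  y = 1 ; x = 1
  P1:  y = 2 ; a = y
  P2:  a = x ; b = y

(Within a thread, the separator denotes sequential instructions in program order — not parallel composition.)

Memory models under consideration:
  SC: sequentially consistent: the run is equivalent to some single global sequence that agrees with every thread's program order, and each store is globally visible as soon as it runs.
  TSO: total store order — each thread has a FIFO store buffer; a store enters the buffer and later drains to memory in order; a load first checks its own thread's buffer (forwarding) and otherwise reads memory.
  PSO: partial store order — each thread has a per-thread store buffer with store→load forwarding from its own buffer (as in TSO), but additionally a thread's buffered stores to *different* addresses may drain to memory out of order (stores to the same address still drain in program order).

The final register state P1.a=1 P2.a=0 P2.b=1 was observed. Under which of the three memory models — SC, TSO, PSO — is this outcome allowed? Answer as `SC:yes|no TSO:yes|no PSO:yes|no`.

outcome vector order: (P1.a,P2.a,P2.b)
SC (9): (1,0,0); (1,0,1); (1,0,2); (1,1,1); (2,0,0); (2,0,1); (2,0,2); (2,1,1); (2,1,2)
TSO (9): (1,0,0); (1,0,1); (1,0,2); (1,1,1); (2,0,0); (2,0,1); (2,0,2); (2,1,1); (2,1,2)
PSO (12): (1,0,0); (1,0,1); (1,0,2); (1,1,0); (1,1,1); (1,1,2); (2,0,0); (2,0,1); (2,0,2); (2,1,0); (2,1,1); (2,1,2)
target (1,0,1) ∈ {SC,TSO,PSO}

SC:yes TSO:yes PSO:yes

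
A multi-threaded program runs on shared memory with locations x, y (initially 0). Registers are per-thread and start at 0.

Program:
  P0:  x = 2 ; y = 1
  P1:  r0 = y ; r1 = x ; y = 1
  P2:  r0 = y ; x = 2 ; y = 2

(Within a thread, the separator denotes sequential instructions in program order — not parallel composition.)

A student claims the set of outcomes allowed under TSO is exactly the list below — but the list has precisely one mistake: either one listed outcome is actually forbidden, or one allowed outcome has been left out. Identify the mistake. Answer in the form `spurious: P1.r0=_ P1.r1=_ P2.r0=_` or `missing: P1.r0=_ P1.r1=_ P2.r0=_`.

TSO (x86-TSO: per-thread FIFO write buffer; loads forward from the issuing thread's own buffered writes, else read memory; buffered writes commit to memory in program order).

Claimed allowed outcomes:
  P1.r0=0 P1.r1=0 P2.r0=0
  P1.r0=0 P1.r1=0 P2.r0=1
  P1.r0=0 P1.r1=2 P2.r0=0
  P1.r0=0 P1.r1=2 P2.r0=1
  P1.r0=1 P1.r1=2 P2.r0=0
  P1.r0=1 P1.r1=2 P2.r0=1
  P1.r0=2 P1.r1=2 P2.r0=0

outcome vector order: (P1.r0,P1.r1,P2.r0)
TSO (8): <0 0 0>; <0 0 1>; <0 2 0>; <0 2 1>; <1 2 0>; <1 2 1>; <2 2 0>; <2 2 1>
TSO∖claimed = {<2 2 1>}

missing: P1.r0=2 P1.r1=2 P2.r0=1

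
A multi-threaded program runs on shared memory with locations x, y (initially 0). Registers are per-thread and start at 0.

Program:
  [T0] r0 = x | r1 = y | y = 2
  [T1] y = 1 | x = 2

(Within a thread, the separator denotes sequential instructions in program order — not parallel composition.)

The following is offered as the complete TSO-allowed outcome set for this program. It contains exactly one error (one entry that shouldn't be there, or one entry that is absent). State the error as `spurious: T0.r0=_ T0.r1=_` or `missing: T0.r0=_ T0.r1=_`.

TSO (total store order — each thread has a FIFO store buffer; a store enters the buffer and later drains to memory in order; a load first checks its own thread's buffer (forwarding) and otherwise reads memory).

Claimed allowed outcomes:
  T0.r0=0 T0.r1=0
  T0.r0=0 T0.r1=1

outcome vector order: (T0.r0,T0.r1)
[TSO] allowed = {00 01 21}
TSO∖claimed = {21}

missing: T0.r0=2 T0.r1=1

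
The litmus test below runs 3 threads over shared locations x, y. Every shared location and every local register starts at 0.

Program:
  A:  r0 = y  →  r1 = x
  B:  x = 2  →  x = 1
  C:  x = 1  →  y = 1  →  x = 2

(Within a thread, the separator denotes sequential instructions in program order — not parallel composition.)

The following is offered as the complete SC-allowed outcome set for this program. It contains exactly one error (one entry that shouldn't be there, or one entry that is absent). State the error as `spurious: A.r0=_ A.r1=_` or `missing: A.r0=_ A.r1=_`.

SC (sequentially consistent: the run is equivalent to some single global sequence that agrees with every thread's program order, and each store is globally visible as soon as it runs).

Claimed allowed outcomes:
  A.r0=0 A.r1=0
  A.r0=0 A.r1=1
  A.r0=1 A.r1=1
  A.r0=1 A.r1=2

outcome vector order: (A.r0,A.r1)
under SC → 0/0 0/1 0/2 1/1 1/2
SC∖claimed = {0/2}

missing: A.r0=0 A.r1=2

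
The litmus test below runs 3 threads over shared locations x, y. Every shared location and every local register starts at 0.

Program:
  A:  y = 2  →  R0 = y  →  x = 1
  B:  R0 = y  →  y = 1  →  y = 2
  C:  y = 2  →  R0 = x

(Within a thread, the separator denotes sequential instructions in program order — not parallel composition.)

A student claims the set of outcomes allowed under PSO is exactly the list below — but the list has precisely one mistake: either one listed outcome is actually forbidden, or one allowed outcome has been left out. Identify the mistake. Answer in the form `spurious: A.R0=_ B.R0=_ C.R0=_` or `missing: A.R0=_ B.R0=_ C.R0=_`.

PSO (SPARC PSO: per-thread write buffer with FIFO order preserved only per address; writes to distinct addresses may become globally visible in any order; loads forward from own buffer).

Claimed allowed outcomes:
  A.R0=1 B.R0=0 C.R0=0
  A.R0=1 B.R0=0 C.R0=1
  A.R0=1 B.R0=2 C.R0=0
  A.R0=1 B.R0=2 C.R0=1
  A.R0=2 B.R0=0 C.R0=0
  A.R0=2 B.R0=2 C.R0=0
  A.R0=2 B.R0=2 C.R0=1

missing: A.R0=2 B.R0=0 C.R0=1

outcome vector order: (A.R0,B.R0,C.R0)
under PSO → <1 0 0>; <1 0 1>; <1 2 0>; <1 2 1>; <2 0 0>; <2 0 1>; <2 2 0>; <2 2 1>
PSO∖claimed = {<2 0 1>}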